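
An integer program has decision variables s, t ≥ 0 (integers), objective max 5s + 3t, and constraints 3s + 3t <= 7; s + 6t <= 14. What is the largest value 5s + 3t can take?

The continuous relaxation peaks at (2.33, 0) with value 11.67; rounding to a feasible lattice point costs some objective.
(s,t)=(2,0): 3·2+3·0=6≤7, 1·2+6·0=2≤14, objective 10.
(s,t)=(1,1): 3·1+3·1=6≤7, 1·1+6·1=7≤14, objective 8.
(s,t)=(1,0): 3·1+3·0=3≤7, 1·1+6·0=1≤14, objective 5.
No feasible integer point exceeds 10.

10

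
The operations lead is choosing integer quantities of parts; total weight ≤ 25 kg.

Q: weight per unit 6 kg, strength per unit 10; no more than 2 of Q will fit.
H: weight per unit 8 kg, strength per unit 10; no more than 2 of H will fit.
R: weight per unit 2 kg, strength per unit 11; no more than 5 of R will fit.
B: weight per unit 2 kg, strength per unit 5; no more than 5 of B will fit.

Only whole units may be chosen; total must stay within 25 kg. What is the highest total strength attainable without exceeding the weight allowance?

85

R has the best ratio (11/2); taking only R gives at most 5×11 = 55 (stopped by the supply cap of 5).
Mixing does better — 1×Q, 5×R, and 4×B: weight 24 ≤ 25, strength 1·10 + 5·11 + 4·5 = 85.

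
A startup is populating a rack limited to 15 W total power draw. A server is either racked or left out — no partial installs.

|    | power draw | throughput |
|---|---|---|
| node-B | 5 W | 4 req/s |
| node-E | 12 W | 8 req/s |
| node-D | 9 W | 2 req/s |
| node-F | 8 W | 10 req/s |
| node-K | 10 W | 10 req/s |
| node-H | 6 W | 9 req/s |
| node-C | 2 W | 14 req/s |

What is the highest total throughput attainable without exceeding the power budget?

28

Treat it as a binary knapsack problem.
Take node-B, node-F, and node-C: power draw 5 + 8 + 2 = 15 ≤ 15, throughput 4 + 10 + 14 = 28.
No other feasible combination does better.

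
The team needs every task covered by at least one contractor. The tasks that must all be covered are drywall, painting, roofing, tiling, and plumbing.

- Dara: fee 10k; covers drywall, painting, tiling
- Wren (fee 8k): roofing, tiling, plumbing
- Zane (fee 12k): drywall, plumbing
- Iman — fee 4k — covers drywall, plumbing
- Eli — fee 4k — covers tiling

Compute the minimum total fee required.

This is a weighted set-cover instance.
Choose Dara and Wren: together they cover drywall, painting, roofing, tiling, plumbing — every task.
Total fee: 10 + 8 = 18.

18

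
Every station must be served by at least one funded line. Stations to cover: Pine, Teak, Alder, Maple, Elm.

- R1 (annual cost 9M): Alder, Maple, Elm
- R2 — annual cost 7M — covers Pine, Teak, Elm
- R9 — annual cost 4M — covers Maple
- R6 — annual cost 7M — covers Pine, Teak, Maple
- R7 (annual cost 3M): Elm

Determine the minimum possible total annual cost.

16

The greedy cost-per-new-station heuristic would pick R2, R9, and R1 for 20, but a cheaper cover exists.
Choose R1 and R2: together they cover Pine, Teak, Alder, Maple, Elm — every station.
Total annual cost: 9 + 7 = 16.
No cover costs less than 16.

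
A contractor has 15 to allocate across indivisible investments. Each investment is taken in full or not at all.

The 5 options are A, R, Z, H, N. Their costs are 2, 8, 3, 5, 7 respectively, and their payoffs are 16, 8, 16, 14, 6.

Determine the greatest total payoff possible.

Allowing fractional choices, the relaxed optimum would be about 51.0, but investments are indivisible.
A + Z + H: cost 2 + 3 + 5 = 10 ≤ 15, payoff 16 + 16 + 14 = 46.
A + Z + N: cost 2 + 3 + 7 = 12 ≤ 15, payoff 16 + 16 + 6 = 38.
A + R + Z: cost 2 + 8 + 3 = 13 ≤ 15, payoff 16 + 8 + 16 = 40.
Best is A, Z, and H with total payoff 46.

46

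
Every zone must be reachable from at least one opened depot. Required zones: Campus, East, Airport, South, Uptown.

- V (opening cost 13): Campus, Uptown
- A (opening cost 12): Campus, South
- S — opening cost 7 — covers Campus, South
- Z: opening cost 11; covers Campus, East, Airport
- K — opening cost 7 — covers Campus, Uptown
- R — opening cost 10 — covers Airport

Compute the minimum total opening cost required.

25

Choose S, Z, and K: together they cover Campus, East, Airport, South, Uptown — every zone.
Total opening cost: 7 + 11 + 7 = 25.
No cover costs less than 25.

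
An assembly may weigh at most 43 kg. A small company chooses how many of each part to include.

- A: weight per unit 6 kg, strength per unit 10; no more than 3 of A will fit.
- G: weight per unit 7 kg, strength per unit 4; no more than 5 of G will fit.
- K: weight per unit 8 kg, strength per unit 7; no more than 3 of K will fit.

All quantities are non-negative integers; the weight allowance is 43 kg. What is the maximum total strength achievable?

51

This is a bounded integer knapsack.
3×A, 1×G, and 2×K: weight 41 ≤ 43, strength 3·10 + 1·4 + 2·7 = 48.
3×A and 3×K: weight 42 ≤ 43, strength 3·10 + 3·7 = 51.
Best is 51.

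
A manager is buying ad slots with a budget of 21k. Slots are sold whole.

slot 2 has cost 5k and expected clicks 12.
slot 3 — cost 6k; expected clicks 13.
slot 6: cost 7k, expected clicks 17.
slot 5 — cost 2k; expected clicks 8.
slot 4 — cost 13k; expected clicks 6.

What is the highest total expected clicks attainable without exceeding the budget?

Take slot 2, slot 3, slot 6, and slot 5: cost 5 + 6 + 7 + 2 = 20 ≤ 21, expected clicks 12 + 13 + 17 + 8 = 50.
No other feasible combination does better.

50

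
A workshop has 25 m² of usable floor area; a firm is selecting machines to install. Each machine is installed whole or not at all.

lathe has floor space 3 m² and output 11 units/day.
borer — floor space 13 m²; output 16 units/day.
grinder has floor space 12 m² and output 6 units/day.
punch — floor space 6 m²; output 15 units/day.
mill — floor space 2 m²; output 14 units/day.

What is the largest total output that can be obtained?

56

lathe + borer + punch + mill: floor space 3 + 13 + 6 + 2 = 24 ≤ 25, output 11 + 16 + 15 + 14 = 56.
lathe + grinder + punch + mill: floor space 3 + 12 + 6 + 2 = 23 ≤ 25, output 11 + 6 + 15 + 14 = 46.
borer + punch + mill: floor space 13 + 6 + 2 = 21 ≤ 25, output 16 + 15 + 14 = 45.
Best is lathe, borer, punch, and mill with total output 56.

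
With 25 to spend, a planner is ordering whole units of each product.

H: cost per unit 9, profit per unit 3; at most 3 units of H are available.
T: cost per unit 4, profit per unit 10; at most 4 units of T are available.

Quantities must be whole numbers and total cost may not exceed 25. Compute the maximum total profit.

43

Take 1×H and 4×T: cost 25 ≤ 25, profit 1·3 + 4·10 = 43.
T has the best ratio (10/4) and is taken to its limit of 4; remaining capacity is filled optimally with the others.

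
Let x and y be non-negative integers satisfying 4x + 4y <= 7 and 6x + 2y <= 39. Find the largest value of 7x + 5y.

7

Relaxing integrality, the LP optimum is 12.25 at (x,y) = (1.75, 0), which is not an integer point.
(x,y)=(1,0) is feasible, giving 7.
(x,y)=(0,1) is feasible, giving 5.
(x,y)=(0,0) is feasible, giving 0.
No feasible integer point exceeds 7.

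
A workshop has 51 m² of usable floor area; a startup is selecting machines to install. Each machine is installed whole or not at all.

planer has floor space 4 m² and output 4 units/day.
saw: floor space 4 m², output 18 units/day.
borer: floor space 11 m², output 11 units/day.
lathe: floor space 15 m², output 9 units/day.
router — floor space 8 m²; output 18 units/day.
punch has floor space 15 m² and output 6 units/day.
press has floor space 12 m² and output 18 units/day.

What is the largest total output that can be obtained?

74

Treat it as a binary knapsack problem.
planer + saw + borer + router + press: floor space 4 + 4 + 11 + 8 + 12 = 39 ≤ 51, output 4 + 18 + 11 + 18 + 18 = 69.
saw + borer + router + punch + press: floor space 4 + 11 + 8 + 15 + 12 = 50 ≤ 51, output 18 + 11 + 18 + 6 + 18 = 71.
saw + borer + lathe + router + press: floor space 4 + 11 + 15 + 8 + 12 = 50 ≤ 51, output 18 + 11 + 9 + 18 + 18 = 74.
Best is saw, borer, lathe, router, and press with total output 74.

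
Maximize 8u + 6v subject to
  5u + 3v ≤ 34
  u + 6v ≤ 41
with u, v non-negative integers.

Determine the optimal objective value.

60

Relaxing integrality, the LP optimum is 62.00 at (u,v) = (3, 6.33), which is not an integer point.
(u,v)=(3,6) is feasible, giving 60.
(u,v)=(3,5) is feasible, giving 54.
(u,v)=(2,6) is feasible, giving 52.
The best lattice point is (3,6), giving 60.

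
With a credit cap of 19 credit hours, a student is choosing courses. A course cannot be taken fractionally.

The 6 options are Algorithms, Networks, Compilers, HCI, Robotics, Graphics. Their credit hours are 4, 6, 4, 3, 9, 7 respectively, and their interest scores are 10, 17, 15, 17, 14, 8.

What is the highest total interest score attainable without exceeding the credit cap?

Allowing fractional choices, the relaxed optimum would be about 62.1, but courses are indivisible.
Networks + Compilers + HCI: credit hours 6 + 4 + 3 = 13 ≤ 19, interest score 17 + 15 + 17 = 49.
Algorithms + Networks + Compilers + HCI: credit hours 4 + 6 + 4 + 3 = 17 ≤ 19, interest score 10 + 17 + 15 + 17 = 59.
Algorithms + Compilers + HCI + Graphics: credit hours 4 + 4 + 3 + 7 = 18 ≤ 19, interest score 10 + 15 + 17 + 8 = 50.
Best is Algorithms, Networks, Compilers, and HCI with total interest score 59.

59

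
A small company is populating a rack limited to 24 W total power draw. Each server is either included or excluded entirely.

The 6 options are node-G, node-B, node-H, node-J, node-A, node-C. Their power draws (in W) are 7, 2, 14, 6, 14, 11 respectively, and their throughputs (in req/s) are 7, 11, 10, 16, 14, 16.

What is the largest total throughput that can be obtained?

node-B + node-J + node-C: power draw 2 + 6 + 11 = 19 ≤ 24, throughput 11 + 16 + 16 = 43.
node-B + node-J + node-A: power draw 2 + 6 + 14 = 22 ≤ 24, throughput 11 + 16 + 14 = 41.
node-G + node-J + node-C: power draw 7 + 6 + 11 = 24 ≤ 24, throughput 7 + 16 + 16 = 39.
Best is node-B, node-J, and node-C with total throughput 43.

43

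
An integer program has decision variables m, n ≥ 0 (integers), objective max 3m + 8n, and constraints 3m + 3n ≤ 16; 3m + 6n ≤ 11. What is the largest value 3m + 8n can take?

Relaxing integrality, the LP optimum is 14.67 at (m,n) = (0, 1.83), which is not an integer point.
(m,n)=(1,1): 3·1+3·1=6≤16, 3·1+6·1=9≤11, objective 11.
(m,n)=(0,1): 3·0+3·1=3≤16, 3·0+6·1=6≤11, objective 8.
The best lattice point is (1,1), giving 11.

11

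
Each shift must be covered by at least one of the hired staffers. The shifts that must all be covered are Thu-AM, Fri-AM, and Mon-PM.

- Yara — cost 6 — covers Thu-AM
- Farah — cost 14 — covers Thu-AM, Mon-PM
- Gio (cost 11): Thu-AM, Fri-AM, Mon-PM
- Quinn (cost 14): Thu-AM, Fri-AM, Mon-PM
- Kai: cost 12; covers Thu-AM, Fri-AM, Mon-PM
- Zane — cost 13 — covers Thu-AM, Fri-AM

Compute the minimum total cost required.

11

Gio alone covers Thu-AM, Fri-AM, Mon-PM — every shift.
Total cost: 11.
No cover costs less than 11.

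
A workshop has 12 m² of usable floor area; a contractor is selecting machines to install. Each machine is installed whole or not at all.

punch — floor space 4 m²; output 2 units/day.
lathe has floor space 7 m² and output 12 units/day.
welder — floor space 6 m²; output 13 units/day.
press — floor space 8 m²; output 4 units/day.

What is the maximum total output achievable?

Take punch and welder: floor space 4 + 6 = 10 ≤ 12, output 2 + 13 = 15.
No other feasible combination does better.

15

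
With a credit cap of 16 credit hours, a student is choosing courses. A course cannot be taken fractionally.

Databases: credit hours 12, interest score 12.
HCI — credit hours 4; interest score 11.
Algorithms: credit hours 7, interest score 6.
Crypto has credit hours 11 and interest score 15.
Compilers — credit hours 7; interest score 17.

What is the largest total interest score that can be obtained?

Take HCI and Compilers: credit hours 4 + 7 = 11 ≤ 16, interest score 11 + 17 = 28.
No other feasible combination does better.

28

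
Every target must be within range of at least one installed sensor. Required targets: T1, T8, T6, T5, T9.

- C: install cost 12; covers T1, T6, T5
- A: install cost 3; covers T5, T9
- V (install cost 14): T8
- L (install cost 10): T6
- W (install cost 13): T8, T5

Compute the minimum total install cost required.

28

Choose C, A, and W: together they cover T1, T8, T6, T5, T9 — every target.
Total install cost: 12 + 3 + 13 = 28.
No cover costs less than 28.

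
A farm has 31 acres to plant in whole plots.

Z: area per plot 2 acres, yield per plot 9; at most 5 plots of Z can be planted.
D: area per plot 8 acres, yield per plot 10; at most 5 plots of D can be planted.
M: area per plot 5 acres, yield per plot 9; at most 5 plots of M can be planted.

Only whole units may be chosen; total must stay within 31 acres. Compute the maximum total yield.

Z has the best ratio (9/2); taking only Z gives at most 5×9 = 45 (stopped by the supply cap of 5).
Mixing does better — 5×Z and 4×M: area 30 ≤ 31, yield 5·9 + 4·9 = 81.

81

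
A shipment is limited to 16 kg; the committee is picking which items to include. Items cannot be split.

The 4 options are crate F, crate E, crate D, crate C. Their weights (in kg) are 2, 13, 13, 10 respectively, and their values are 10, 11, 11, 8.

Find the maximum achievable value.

Treat it as a binary knapsack problem.
Take crate F and crate E: weight 2 + 13 = 15 ≤ 16, value 10 + 11 = 21.
No feasible combination exceeds this.

21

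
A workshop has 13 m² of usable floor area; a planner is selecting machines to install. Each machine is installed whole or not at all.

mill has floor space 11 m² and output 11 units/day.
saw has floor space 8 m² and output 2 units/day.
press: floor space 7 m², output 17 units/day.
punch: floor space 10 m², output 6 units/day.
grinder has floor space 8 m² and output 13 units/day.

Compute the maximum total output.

17

Allowing fractional choices, the relaxed optimum would be about 26.8, but machines are indivisible.
grinder: floor space 8 ≤ 13, output 13.
mill: floor space 11 ≤ 13, output 11.
press: floor space 7 ≤ 13, output 17.
Best is press with total output 17.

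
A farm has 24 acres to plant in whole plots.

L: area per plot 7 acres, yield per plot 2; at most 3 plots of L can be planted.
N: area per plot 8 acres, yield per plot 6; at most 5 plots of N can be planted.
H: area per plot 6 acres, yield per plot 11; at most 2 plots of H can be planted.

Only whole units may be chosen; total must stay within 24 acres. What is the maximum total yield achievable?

H has the best ratio (11/6); taking only H gives at most 2×11 = 22 (stopped by the supply cap of 2).
Mixing does better — 1×N and 2×H: area 20 ≤ 24, yield 1·6 + 2·11 = 28.

28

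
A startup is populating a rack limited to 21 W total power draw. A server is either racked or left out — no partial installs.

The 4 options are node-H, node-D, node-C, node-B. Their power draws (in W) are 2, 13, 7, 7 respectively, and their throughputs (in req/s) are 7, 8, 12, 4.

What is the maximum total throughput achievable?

23

Treat it as a binary knapsack problem.
Take node-H, node-C, and node-B: power draw 2 + 7 + 7 = 16 ≤ 21, throughput 7 + 12 + 4 = 23.
No other feasible combination does better.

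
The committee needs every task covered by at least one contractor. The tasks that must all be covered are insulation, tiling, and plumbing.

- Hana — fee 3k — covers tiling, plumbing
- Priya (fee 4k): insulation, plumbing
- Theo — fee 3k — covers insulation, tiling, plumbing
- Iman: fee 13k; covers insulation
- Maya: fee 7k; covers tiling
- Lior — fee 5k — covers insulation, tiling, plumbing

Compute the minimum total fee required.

Theo alone covers insulation, tiling, plumbing — every task.
Total fee: 3.

3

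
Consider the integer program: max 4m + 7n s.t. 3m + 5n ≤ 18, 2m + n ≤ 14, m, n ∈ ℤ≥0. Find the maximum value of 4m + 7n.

The continuous relaxation peaks at (0, 3.6) with value 25.20; rounding to a feasible lattice point costs some objective.
(m,n)=(1,3): 3·1+5·3=18≤18, 2·1+1·3=5≤14, objective 25.
(m,n)=(2,2): 3·2+5·2=16≤18, 2·2+1·2=6≤14, objective 22.
(m,n)=(0,3): 3·0+5·3=15≤18, 2·0+1·3=3≤14, objective 21.
The best lattice point is (1,3), giving 25.

25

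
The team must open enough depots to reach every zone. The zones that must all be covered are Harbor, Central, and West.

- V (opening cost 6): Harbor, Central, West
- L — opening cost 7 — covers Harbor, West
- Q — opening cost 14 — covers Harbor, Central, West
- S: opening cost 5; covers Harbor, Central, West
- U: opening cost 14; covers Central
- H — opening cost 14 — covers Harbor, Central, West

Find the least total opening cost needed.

S alone covers Harbor, Central, West — every zone.
Total opening cost: 5.
No cover costs less than 5.

5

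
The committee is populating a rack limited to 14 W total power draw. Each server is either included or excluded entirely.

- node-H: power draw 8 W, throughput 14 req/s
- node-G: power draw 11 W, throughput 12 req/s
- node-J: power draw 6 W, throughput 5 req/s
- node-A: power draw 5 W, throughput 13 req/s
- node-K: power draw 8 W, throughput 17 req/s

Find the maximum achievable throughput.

Allowing fractional choices, the relaxed optimum would be about 31.8, but servers are indivisible.
node-A + node-K: power draw 5 + 8 = 13 ≤ 14, throughput 13 + 17 = 30.
node-J + node-K: power draw 6 + 8 = 14 ≤ 14, throughput 5 + 17 = 22.
node-H + node-A: power draw 8 + 5 = 13 ≤ 14, throughput 14 + 13 = 27.
Best is node-A and node-K with total throughput 30.

30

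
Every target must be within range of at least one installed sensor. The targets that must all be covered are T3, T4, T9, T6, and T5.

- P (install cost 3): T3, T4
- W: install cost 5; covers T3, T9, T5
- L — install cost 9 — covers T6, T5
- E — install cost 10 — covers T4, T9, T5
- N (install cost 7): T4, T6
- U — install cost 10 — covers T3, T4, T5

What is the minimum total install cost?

12

The greedy cost-per-new-target heuristic would pick P, W, and N for 15, but a cheaper cover exists.
Choose W and N: together they cover T3, T4, T9, T6, T5 — every target.
Total install cost: 5 + 7 = 12.
No cover costs less than 12.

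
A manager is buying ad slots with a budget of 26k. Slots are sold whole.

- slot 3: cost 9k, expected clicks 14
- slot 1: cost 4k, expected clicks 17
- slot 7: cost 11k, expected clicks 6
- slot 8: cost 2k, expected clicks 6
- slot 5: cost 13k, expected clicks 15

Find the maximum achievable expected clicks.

46

slot 3 + slot 1 + slot 5: cost 9 + 4 + 13 = 26 ≤ 26, expected clicks 14 + 17 + 15 = 46.
slot 3 + slot 1 + slot 7 + slot 8: cost 9 + 4 + 11 + 2 = 26 ≤ 26, expected clicks 14 + 17 + 6 + 6 = 43.
slot 1 + slot 8 + slot 5: cost 4 + 2 + 13 = 19 ≤ 26, expected clicks 17 + 6 + 15 = 38.
Best is slot 3, slot 1, and slot 5 with total expected clicks 46.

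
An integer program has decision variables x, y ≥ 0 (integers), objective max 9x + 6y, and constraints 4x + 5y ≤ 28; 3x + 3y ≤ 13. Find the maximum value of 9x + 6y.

36

(x,y)=(4,0): 4·4+5·0=16≤28, 3·4+3·0=12≤13, objective 36.
(x,y)=(3,1): 4·3+5·1=17≤28, 3·3+3·1=12≤13, objective 33.
(x,y)=(3,0): 4·3+5·0=12≤28, 3·3+3·0=9≤13, objective 27.
Maximum is 36 at (x,y)=(4,0).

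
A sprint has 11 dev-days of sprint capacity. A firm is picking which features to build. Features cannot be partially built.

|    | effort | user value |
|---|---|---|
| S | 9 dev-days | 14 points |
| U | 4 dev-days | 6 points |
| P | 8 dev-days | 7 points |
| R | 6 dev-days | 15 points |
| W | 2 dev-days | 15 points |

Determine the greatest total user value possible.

This is a 0-1 knapsack instance.
Take R and W: effort 6 + 2 = 8 ≤ 11, user value 15 + 15 = 30.
No other feasible combination does better.

30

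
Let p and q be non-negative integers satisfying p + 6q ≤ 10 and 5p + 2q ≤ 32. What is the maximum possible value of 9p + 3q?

54

The continuous relaxation peaks at (6.4, 0) with value 57.60; rounding to a feasible lattice point costs some objective.
(p,q)=(6,0): 1·6+6·0=6≤10, 5·6+2·0=30≤32, objective 54.
(p,q)=(5,0): 1·5+6·0=5≤10, 5·5+2·0=25≤32, objective 45.
Maximum is 54 at (p,q)=(6,0).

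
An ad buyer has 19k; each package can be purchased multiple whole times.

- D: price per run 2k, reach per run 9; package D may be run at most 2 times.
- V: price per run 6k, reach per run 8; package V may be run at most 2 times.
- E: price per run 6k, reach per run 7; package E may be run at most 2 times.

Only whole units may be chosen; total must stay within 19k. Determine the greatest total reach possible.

D has the best ratio (9/2); taking only D gives at most 2×9 = 18 (stopped by the supply cap of 2).
Mixing does better — 2×D and 2×V: price 16 ≤ 19, reach 2·9 + 2·8 = 34.

34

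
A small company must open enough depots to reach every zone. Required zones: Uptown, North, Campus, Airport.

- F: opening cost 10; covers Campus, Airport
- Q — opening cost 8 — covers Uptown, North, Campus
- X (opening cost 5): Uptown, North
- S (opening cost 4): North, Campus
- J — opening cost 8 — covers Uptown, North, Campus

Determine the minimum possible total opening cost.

The greedy cost-per-new-zone heuristic would pick S, X, and F for 19, but a cheaper cover exists.
Choose F and X: together they cover Uptown, North, Campus, Airport — every zone.
Total opening cost: 10 + 5 = 15.
No cover costs less than 15.

15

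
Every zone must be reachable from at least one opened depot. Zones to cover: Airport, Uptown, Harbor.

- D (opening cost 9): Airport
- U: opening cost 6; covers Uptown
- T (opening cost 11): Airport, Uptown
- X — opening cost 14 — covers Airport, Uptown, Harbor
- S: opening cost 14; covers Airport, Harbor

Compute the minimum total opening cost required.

14

X alone covers Airport, Uptown, Harbor — every zone.
Total opening cost: 14.
No cover costs less than 14.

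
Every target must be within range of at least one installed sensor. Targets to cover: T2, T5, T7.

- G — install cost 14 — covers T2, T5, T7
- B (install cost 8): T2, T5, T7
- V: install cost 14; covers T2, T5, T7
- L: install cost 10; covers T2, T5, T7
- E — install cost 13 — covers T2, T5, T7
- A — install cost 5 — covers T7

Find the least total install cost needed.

This is an integer covering problem.
B alone covers T2, T5, T7 — every target.
Total install cost: 8.
No cover costs less than 8.

8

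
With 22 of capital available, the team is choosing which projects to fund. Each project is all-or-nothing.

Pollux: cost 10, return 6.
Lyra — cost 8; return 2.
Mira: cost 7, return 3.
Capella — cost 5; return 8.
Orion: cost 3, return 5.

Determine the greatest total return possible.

19

Treat it as a binary knapsack problem.
Allowing fractional choices, the relaxed optimum would be about 20.7, but projects are indivisible.
Pollux + Mira + Capella: cost 10 + 7 + 5 = 22 ≤ 22, return 6 + 3 + 8 = 17.
Pollux + Capella + Orion: cost 10 + 5 + 3 = 18 ≤ 22, return 6 + 8 + 5 = 19.
Mira + Capella + Orion: cost 7 + 5 + 3 = 15 ≤ 22, return 3 + 8 + 5 = 16.
Best is Pollux, Capella, and Orion with total return 19.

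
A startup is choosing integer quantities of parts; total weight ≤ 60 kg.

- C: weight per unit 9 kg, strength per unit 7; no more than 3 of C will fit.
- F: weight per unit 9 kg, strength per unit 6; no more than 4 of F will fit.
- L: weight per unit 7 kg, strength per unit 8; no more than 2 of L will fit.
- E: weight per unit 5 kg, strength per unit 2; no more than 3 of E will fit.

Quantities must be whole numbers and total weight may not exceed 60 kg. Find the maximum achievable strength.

Take 3×C, 2×F, and 2×L: weight 59 ≤ 60, strength 3·7 + 2·6 + 2·8 = 49.
L has the best ratio (8/7) and is taken to its limit of 2; remaining capacity is filled optimally with the others.

49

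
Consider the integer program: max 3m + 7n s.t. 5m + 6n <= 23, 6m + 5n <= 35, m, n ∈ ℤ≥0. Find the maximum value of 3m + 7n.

24

(m,n)=(1,3) is feasible, giving 24.
(m,n)=(0,3) is feasible, giving 21.
Maximum is 24 at (m,n)=(1,3).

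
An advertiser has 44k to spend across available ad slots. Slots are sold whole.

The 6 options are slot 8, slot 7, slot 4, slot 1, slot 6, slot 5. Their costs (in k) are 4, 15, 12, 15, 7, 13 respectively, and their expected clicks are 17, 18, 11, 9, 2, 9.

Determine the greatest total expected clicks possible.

Treat it as a binary knapsack problem.
slot 8 + slot 7 + slot 4 + slot 5: cost 4 + 15 + 12 + 13 = 44 ≤ 44, expected clicks 17 + 18 + 11 + 9 = 55.
slot 8 + slot 7 + slot 4 + slot 6: cost 4 + 15 + 12 + 7 = 38 ≤ 44, expected clicks 17 + 18 + 11 + 2 = 48.
slot 8 + slot 7 + slot 4: cost 4 + 15 + 12 = 31 ≤ 44, expected clicks 17 + 18 + 11 = 46.
Best is slot 8, slot 7, slot 4, and slot 5 with total expected clicks 55.

55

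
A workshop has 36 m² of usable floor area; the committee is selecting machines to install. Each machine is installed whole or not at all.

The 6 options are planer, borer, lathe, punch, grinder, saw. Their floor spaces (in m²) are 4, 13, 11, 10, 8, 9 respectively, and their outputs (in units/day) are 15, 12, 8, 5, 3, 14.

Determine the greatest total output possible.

Treat it as a binary knapsack problem.
planer + lathe + punch + saw: floor space 4 + 11 + 10 + 9 = 34 ≤ 36, output 15 + 8 + 5 + 14 = 42.
planer + borer + grinder + saw: floor space 4 + 13 + 8 + 9 = 34 ≤ 36, output 15 + 12 + 3 + 14 = 44.
planer + borer + punch + saw: floor space 4 + 13 + 10 + 9 = 36 ≤ 36, output 15 + 12 + 5 + 14 = 46.
Best is planer, borer, punch, and saw with total output 46.

46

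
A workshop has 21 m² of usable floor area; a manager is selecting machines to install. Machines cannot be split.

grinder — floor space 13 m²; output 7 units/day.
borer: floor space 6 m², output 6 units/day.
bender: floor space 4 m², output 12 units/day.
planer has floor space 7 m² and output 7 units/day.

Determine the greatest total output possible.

25

Treat it as a binary knapsack problem.
Allowing fractional choices, the relaxed optimum would be about 27.2, but machines are indivisible.
bender + planer: floor space 4 + 7 = 11 ≤ 21, output 12 + 7 = 19.
borer + bender + planer: floor space 6 + 4 + 7 = 17 ≤ 21, output 6 + 12 + 7 = 25.
Best is borer, bender, and planer with total output 25.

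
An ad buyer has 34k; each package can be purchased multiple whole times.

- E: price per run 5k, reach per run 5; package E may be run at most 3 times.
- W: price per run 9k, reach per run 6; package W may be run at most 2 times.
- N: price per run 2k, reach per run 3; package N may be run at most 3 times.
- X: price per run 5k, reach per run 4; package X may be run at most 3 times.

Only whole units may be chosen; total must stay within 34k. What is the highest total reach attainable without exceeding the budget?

33

N has the best ratio (3/2); taking only N gives at most 3×3 = 9 (stopped by the supply cap of 3).
Mixing does better — 3×E, 2×N, and 3×X: price 34 ≤ 34, reach 3·5 + 2·3 + 3·4 = 33.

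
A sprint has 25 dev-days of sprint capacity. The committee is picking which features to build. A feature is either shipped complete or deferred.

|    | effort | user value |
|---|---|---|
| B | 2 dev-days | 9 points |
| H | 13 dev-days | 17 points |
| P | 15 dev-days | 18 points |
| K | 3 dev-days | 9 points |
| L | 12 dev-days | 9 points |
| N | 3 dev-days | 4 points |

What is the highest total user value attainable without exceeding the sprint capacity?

Treat it as a binary knapsack problem.
Allowing fractional choices, the relaxed optimum would be about 43.8, but features are indivisible.
B + P + K + N: effort 2 + 15 + 3 + 3 = 23 ≤ 25, user value 9 + 18 + 9 + 4 = 40.
B + H + K + N: effort 2 + 13 + 3 + 3 = 21 ≤ 25, user value 9 + 17 + 9 + 4 = 39.
Best is B, P, K, and N with total user value 40.

40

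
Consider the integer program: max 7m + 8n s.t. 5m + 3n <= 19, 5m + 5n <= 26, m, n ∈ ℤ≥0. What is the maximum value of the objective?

40

The continuous relaxation peaks at (0, 5.2) with value 41.60; rounding to a feasible lattice point costs some objective.
(m,n)=(0,5): 5·0+3·5=15≤19, 5·0+5·5=25≤26, objective 40.
(m,n)=(1,4): 5·1+3·4=17≤19, 5·1+5·4=25≤26, objective 39.
(m,n)=(0,4): 5·0+3·4=12≤19, 5·0+5·4=20≤26, objective 32.
The best lattice point is (0,5), giving 40.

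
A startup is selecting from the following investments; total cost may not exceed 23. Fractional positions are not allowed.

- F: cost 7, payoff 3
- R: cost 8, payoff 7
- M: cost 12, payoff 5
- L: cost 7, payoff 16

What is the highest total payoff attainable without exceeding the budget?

Allowing fractional choices, the relaxed optimum would be about 26.4, but investments are indivisible.
F + R + L: cost 7 + 8 + 7 = 22 ≤ 23, payoff 3 + 7 + 16 = 26.
R + L: cost 8 + 7 = 15 ≤ 23, payoff 7 + 16 = 23.
M + L: cost 12 + 7 = 19 ≤ 23, payoff 5 + 16 = 21.
Best is F, R, and L with total payoff 26.

26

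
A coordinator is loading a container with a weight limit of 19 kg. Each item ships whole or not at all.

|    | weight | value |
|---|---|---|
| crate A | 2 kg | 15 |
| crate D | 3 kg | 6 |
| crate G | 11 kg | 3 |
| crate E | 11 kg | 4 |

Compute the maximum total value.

Treat it as a binary knapsack problem.
Allowing fractional choices, the relaxed optimum would be about 25.8, but items are indivisible.
crate A + crate D + crate E: weight 2 + 3 + 11 = 16 ≤ 19, value 15 + 6 + 4 = 25.
crate A + crate D + crate G: weight 2 + 3 + 11 = 16 ≤ 19, value 15 + 6 + 3 = 24.
Best is crate A, crate D, and crate E with total value 25.

25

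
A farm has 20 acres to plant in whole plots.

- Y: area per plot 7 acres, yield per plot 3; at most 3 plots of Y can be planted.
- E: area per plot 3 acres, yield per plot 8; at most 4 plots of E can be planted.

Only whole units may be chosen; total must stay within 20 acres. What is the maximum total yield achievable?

35

This is a bounded integer knapsack.
4×E: area 12 ≤ 20, yield 4·8 = 32.
1×Y and 4×E: area 19 ≤ 20, yield 1·3 + 4·8 = 35.
Best is 35.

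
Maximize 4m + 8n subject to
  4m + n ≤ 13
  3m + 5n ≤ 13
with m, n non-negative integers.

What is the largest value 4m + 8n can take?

The continuous relaxation peaks at (0, 2.6) with value 20.80; rounding to a feasible lattice point costs some objective.
(m,n)=(1,2): 4·1+1·2=6≤13, 3·1+5·2=13≤13, objective 20.
(m,n)=(2,1): 4·2+1·1=9≤13, 3·2+5·1=11≤13, objective 16.
(m,n)=(0,2): 4·0+1·2=2≤13, 3·0+5·2=10≤13, objective 16.
(m,n)=(1,1): 4·1+1·1=5≤13, 3·1+5·1=8≤13, objective 12.
No feasible integer point exceeds 20.

20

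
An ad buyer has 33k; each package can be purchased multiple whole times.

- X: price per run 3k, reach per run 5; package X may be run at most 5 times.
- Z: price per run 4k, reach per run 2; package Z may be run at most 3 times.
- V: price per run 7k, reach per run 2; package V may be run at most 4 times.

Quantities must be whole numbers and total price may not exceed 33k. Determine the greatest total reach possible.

31

This is a bounded integer knapsack.
5×X, 1×Z, and 2×V: price 33 ≤ 33, reach 5·5 + 1·2 + 2·2 = 31.
5×X, 2×Z, and 1×V: price 30 ≤ 33, reach 5·5 + 2·2 + 1·2 = 31.
Best is 31.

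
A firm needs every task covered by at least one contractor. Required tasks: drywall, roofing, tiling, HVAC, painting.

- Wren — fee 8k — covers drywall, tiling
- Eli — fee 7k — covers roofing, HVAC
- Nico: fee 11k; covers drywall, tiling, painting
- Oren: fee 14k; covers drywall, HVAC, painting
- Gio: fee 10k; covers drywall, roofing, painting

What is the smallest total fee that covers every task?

Choose Eli and Nico: together they cover drywall, roofing, tiling, HVAC, painting — every task.
Total fee: 7 + 11 = 18.

18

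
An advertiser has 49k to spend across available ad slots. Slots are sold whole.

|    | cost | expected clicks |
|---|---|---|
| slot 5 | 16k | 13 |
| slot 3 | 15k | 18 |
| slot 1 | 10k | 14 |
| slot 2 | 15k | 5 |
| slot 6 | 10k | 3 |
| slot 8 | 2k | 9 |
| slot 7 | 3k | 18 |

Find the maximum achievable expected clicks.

Treat it as a binary knapsack problem.
slot 3 + slot 1 + slot 2 + slot 8 + slot 7: cost 15 + 10 + 15 + 2 + 3 = 45 ≤ 49, expected clicks 18 + 14 + 5 + 9 + 18 = 64.
slot 5 + slot 3 + slot 1 + slot 8 + slot 7: cost 16 + 15 + 10 + 2 + 3 = 46 ≤ 49, expected clicks 13 + 18 + 14 + 9 + 18 = 72.
Best is slot 5, slot 3, slot 1, slot 8, and slot 7 with total expected clicks 72.

72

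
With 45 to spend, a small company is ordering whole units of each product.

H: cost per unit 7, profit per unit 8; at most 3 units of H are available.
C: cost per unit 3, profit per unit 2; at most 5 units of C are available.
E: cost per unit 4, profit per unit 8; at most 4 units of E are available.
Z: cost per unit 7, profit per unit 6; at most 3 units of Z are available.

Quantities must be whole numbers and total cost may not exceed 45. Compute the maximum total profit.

This is a bounded integer knapsack.
E has the best ratio (8/4); taking only E gives at most 4×8 = 32 (stopped by the supply cap of 4).
Mixing does better — 3×H, 4×E, and 1×Z: cost 44 ≤ 45, profit 3·8 + 4·8 + 1·6 = 62.

62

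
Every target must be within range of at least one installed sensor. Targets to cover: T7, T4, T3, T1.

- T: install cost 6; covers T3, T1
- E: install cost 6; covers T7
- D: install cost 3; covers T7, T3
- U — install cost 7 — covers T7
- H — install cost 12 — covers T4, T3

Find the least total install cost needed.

This is a weighted set-cover instance.
Choose T, D, and H: together they cover T7, T4, T3, T1 — every target.
Total install cost: 6 + 3 + 12 = 21.
No cover costs less than 21.

21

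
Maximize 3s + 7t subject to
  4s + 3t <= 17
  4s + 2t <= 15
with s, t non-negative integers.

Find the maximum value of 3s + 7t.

35

The continuous relaxation peaks at (0, 5.67) with value 39.67; rounding to a feasible lattice point costs some objective.
(s,t)=(0,5) is feasible, giving 35.
(s,t)=(1,4) is feasible, giving 31.
(s,t)=(0,4) is feasible, giving 28.
The best lattice point is (0,5), giving 35.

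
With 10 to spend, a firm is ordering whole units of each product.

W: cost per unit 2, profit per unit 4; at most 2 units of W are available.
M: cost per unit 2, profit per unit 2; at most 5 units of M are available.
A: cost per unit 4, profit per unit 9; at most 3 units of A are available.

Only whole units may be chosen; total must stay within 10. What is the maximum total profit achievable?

A has the best ratio (9/4); taking only A gives at most 2×9 = 18 (stopped by the cost limit).
Mixing does better — 1×W and 2×A: cost 10 ≤ 10, profit 1·4 + 2·9 = 22.

22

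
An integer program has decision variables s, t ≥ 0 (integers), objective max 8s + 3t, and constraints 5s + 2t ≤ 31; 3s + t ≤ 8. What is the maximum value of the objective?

24

(s,t)=(0,8): 5·0+2·8=16≤31, 3·0+1·8=8≤8, objective 24.
(s,t)=(0,7): 5·0+2·7=14≤31, 3·0+1·7=7≤8, objective 21.
No feasible integer point exceeds 24.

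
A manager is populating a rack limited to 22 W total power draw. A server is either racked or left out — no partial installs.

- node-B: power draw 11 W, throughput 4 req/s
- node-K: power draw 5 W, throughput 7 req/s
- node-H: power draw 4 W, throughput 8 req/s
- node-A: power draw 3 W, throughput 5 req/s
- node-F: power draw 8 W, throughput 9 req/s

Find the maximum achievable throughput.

node-K + node-H + node-F: power draw 5 + 4 + 8 = 17 ≤ 22, throughput 7 + 8 + 9 = 24.
node-H + node-A + node-F: power draw 4 + 3 + 8 = 15 ≤ 22, throughput 8 + 5 + 9 = 22.
node-K + node-H + node-A + node-F: power draw 5 + 4 + 3 + 8 = 20 ≤ 22, throughput 7 + 8 + 5 + 9 = 29.
Best is node-K, node-H, node-A, and node-F with total throughput 29.

29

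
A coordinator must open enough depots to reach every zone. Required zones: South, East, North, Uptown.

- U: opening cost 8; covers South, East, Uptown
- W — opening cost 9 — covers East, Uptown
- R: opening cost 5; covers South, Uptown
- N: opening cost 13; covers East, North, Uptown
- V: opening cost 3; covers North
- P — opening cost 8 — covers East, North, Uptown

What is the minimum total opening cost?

The greedy cost-per-new-zone heuristic would pick R, V, and U for 16, but a cheaper cover exists.
Choose U and V: together they cover South, East, North, Uptown — every zone.
Total opening cost: 8 + 3 = 11.
No cover costs less than 11.

11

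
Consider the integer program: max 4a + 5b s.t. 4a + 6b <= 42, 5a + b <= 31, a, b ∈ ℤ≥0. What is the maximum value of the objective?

(a,b)=(3,5) is feasible, giving 37.
(a,b)=(4,4) is feasible, giving 36.
(a,b)=(5,3) is feasible, giving 35.
Maximum is 37 at (a,b)=(3,5).

37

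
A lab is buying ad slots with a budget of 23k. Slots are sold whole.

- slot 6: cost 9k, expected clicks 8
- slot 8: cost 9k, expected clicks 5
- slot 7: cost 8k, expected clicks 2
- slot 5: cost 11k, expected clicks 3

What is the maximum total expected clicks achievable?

13

Take slot 6 and slot 8: cost 9 + 9 = 18 ≤ 23, expected clicks 8 + 5 = 13.
No other feasible combination does better.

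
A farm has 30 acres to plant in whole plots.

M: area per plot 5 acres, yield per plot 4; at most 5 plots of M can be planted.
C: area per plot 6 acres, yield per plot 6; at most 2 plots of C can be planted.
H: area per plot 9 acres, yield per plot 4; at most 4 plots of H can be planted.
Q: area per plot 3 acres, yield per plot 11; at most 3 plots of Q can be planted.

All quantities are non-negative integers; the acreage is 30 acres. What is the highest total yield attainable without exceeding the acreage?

2×C, 1×H, and 3×Q: area 30 ≤ 30, yield 2·6 + 1·4 + 3·11 = 49.
3×M, 1×C, and 3×Q: area 30 ≤ 30, yield 3·4 + 1·6 + 3·11 = 51.
Best is 51.

51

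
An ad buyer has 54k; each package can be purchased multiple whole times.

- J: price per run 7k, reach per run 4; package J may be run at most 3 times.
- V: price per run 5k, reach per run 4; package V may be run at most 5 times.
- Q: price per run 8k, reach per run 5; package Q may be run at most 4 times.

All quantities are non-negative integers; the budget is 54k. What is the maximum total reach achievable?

37

This is a bounded integer knapsack.
3×J, 5×V, and 1×Q: price 54 ≤ 54, reach 3·4 + 5·4 + 1·5 = 37.
4×V and 4×Q: price 52 ≤ 54, reach 4·4 + 4·5 = 36.
Best is 37.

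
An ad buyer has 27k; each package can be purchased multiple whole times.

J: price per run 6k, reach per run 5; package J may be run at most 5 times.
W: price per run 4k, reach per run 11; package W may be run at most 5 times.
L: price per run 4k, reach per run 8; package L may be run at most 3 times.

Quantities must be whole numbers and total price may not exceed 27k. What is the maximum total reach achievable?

W has the best ratio (11/4); taking only W gives at most 5×11 = 55 (stopped by the supply cap of 5).
Mixing does better — 5×W and 1×L: price 24 ≤ 27, reach 5·11 + 1·8 = 63.

63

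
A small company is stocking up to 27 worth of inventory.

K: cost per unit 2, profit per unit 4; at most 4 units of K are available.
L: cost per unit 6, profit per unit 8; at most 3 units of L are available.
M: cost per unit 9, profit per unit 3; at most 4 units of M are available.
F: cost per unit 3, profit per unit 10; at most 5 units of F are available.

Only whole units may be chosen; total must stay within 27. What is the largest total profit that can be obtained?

70

F has the best ratio (10/3); taking only F gives at most 5×10 = 50 (stopped by the supply cap of 5).
Mixing does better — 3×K, 1×L, and 5×F: cost 27 ≤ 27, profit 3·4 + 1·8 + 5·10 = 70.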